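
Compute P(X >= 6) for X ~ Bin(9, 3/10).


P(X>=6) = P(X=6) + P(X=7) + P(X=8) + P(X=9)
= 5250987/250000000 + 964467/250000000 + 413343/1000000000 + 19683/1000000000
= 12647421/500000000

12647421/500000000


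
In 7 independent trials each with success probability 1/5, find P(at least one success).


P(at least one) = 1 - P(none)
P(none) = (1 - 1/5)^7 = (4/5)^7 = 16384/78125
P(at least one) = 1 - 16384/78125 = 61741/78125

61741/78125


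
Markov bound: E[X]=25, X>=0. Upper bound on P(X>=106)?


Markov: P(X >= a) <= E[X]/a
P(X >= 106) <= 25/106

25/106


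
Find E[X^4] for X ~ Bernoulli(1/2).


For Bernoulli: X in {0,1}
E[X^4] = 0^4*(1-1/2) + 1^4*1/2 = 1/2

1/2


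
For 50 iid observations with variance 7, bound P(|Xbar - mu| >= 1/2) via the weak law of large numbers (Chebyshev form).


Var(Xbar) = Var(X)/n = 7/50
Chebyshev: P(|Xbar-mu| >= 1/2) <= Var(Xbar)/(1/2)^2 = (7/50)/(1/4) = 14/25

14/25


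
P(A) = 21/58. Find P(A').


P(A') = 1 - P(A) = 1 - 21/58 = 37/58

37/58


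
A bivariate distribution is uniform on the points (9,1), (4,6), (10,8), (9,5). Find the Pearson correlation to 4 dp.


Cov(X,Y) = -0.5000, Var(X) = 5.5000, Var(Y) = 6.5000
rho = Cov/(sqrt(VarX)*sqrt(VarY)) = -0.0836

-0.0836


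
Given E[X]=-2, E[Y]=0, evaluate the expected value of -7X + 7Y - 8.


E[-7X + 7Y - 8] = -7*E[X] + 7*E[Y] - 8
= (-7)*(-2) + (7)*(0) + (-8)
= 14 + 0 - 8 = 6

6


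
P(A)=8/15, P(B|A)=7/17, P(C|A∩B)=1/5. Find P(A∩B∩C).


P(A∩B∩C) = P(A) * P(B|A) * P(C|A∩B)
= 8/15 * 7/17 * 1/5
= 56/255 * 1/5 = 56/1275

56/1275


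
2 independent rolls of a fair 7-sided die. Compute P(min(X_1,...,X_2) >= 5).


P(min >= 5) = P(all X_i >= 5) = (P(X_1 >= 5))^2
= (3/7)^2 = 9/49

9/49


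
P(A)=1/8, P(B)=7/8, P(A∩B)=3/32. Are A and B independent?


P(A)*P(B) = 1/8*7/8 = 7/64
P(A∩B) = 3/32 != 7/64, so not independent

No, A and B are not independent


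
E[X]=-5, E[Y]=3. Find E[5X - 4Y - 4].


E[5X - 4Y - 4] = 5*E[X] - 4*E[Y] - 4
= (5)*(-5) + (-4)*(3) + (-4)
= -25 - 12 - 4 = -41

-41


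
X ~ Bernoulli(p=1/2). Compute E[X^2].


For Bernoulli: X in {0,1}
E[X^2] = 0^2*(1-1/2) + 1^2*1/2 = 1/2

1/2


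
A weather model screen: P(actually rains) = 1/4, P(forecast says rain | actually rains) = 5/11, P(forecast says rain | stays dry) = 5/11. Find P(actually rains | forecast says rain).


P(A) = P(A|B)P(B) + P(A|B')P(B') = 5/11*1/4 + 5/11*3/4 = 5/11
P(B|A) = P(A|B)P(B)/P(A) = (5/44)/(5/11) = 1/4

1/4


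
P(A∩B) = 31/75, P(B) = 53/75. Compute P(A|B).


P(A|B) = P(A∩B)/P(B) = (31/75)/(53/75) = 31/53

31/53


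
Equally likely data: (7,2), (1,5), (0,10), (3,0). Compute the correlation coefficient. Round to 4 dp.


Cov(X,Y) = -6.9375, Var(X) = 7.1875, Var(Y) = 14.1875
rho = Cov/(sqrt(VarX)*sqrt(VarY)) = -0.6870

-0.6870


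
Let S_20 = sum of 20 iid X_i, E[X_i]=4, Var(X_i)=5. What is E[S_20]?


E[S_n] = n*E[X_1] = 20*4 = 80

80


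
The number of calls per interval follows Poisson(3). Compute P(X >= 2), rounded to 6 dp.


P(X>=2) = 1 - P(X<=1) = 1 - (e^(-3)*3^0/0! + e^(-3)*3^1/1!)
≈ 1 - (0.0497870684 + 0.1493612051)
= 1 - 0.1991482735 = 0.8008517265
≈ 0.800852

0.800852


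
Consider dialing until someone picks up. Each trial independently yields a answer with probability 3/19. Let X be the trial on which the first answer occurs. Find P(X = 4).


P(X=4) = (1-p)^3 * p = (16/19)^3 * 3/19
= 4096/6859 * 3/19 = 12288/130321

12288/130321


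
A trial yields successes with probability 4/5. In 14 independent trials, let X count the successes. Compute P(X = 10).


P(X=10) = C(14,10) * p^10 * (1-p)^4
= 1001 * 1048576/9765625 * 1/625
= 1049624576/6103515625

1049624576/6103515625


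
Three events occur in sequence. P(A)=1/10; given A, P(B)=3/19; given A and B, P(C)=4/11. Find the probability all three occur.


P(A∩B∩C) = P(A) * P(B|A) * P(C|A∩B)
= 1/10 * 3/19 * 4/11
= 3/190 * 4/11 = 6/1045

6/1045


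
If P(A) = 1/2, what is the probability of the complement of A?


P(A') = 1 - P(A) = 1 - 1/2 = 1/2

1/2


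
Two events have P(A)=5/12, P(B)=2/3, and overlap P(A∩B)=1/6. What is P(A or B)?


P(A∪B) = P(A) + P(B) - P(A∩B)
= 5/12 + 2/3 - 1/6 = 11/12

11/12


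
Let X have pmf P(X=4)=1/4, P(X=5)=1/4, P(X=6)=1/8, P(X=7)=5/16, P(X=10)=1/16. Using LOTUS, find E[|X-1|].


E[|X-1|] = sum(g(x)*P(x))
= 3*1/4 + 4*1/4 + 5*1/8 + 6*5/16 + 9*1/16
= 77/16

77/16


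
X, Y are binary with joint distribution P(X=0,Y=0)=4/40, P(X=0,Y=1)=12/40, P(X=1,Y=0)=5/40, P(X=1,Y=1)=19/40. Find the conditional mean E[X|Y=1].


P(Y=1) = 31/40
E[X|Y=1] = (0*12 + 1*19)/31 = 19/31

19/31


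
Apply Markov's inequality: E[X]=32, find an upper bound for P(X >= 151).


Markov: P(X >= a) <= E[X]/a
P(X >= 151) <= 32/151

32/151


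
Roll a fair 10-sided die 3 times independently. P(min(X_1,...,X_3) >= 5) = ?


P(min >= 5) = P(all X_i >= 5) = (P(X_1 >= 5))^3
= (6/10)^3 = (3/5)^3 = 27/125

27/125


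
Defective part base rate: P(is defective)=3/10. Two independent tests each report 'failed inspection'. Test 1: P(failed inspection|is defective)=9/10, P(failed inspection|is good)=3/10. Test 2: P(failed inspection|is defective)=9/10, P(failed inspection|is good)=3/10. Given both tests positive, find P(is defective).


After test 1: P(+) = 9/10*3/10 + 3/10*7/10 = 12/25
P(B|+) = (27/100)/(12/25) = 9/16
After test 2 (use post1 as new prior): P(+) = 9/10*9/16 + 3/10*7/16 = 51/80
P(B|+,+) = (81/160)/(51/80) = 27/34

27/34


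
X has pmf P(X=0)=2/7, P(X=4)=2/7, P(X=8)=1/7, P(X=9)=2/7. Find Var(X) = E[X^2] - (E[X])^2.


E[X] = 34/7, E[X^2] = 258/7
Var(X) = E[X^2] - (E[X])^2 = 258/7 - (34/7)^2 = 650/49

650/49


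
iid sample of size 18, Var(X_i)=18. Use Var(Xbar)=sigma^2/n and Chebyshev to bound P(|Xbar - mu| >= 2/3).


Var(Xbar) = Var(X)/n = 18/18
Chebyshev: P(|Xbar-mu| >= 2/3) <= Var(Xbar)/(2/3)^2 = 1/(4/9) = 9/4
Bound exceeds 1, so trivial bound: 1

1


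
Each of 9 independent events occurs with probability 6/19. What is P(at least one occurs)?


P(at least one) = 1 - P(none)
P(none) = (1 - 6/19)^9 = (13/19)^9 = 10604499373/322687697779
P(at least one) = 1 - 10604499373/322687697779 = 312083198406/322687697779

312083198406/322687697779


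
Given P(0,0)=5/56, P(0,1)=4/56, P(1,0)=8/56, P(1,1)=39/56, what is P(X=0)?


P(X=0) = P(0,0)+P(0,1) = 5/56 + 4/56 = 9/56

9/56


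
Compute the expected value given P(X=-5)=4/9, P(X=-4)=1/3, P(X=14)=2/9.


E[X] = sum(x * P(x))
= -5*4/9 - 4*1/3 + 14*2/9
= -4/9

-4/9


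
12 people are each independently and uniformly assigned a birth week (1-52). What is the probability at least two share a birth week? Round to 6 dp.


P(all different) = prod((52-i)/52 for i=0..11) = 0.252908
P(at least one match) = 1 - 0.252908 = 0.747092

0.747092


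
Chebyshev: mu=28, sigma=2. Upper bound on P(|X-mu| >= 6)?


k = 6/2 = 3
Chebyshev: P(|X-mu| >= k*sigma) <= 1/k^2 = 1/3^2 = 1/9

1/9


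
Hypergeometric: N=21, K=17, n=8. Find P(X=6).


P(X=6) = C(17,6)*C(4,2) / C(21,8)
= 12376*6 / 203490
= 74256/203490 = 104/285

104/285


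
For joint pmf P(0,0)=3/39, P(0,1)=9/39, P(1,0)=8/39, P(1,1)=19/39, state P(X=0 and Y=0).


Read from table: P(X=0, Y=0) = 3/39 = 1/13

1/13


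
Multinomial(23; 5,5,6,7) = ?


23! = 25852016738884976640000
Denominator: 5!=120 * 5!=120 * 6!=720 * 7!=5040
Coefficient = 25852016738884976640000 / 52254720000 = 494730748512

494730748512


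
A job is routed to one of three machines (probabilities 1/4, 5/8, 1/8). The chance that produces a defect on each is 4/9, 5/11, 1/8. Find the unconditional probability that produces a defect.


P(A) = P(A|B1)P(B1) + P(A|B2)P(B2) + P(A|B3)P(B3)
= 4/9*1/4 + 5/11*5/8 + 1/8*1/8
= 1/9 + 25/88 + 1/64 = 2603/6336

2603/6336


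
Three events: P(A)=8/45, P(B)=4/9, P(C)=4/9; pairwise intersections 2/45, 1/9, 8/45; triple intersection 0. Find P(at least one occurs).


P(A∪B∪C) = P(A)+P(B)+P(C) - P(AB)-P(AC)-P(BC) + P(ABC)
= 8/45+4/9+4/9 - 2/45-1/9-8/45 + 0
= 11/15

11/15


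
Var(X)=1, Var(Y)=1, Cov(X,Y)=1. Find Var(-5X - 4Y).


Var(-5X - 4Y) = (-5)^2*Var(X) + (-4)^2*Var(Y) + 2*(-5)*(-4)*Cov(X,Y)
= 25*1 + 16*1 + 40*1
= 25 + 16 + 40 = 81

81


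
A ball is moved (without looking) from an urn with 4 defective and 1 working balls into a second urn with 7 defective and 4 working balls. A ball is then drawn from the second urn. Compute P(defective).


P(transfer defective) = 4/5; P(transfer working) = 1/5
If defective transferred: Urn II has 8 defective of 12, so P(defective|defective moved) = 2/3
If working transferred: Urn II has 7 defective of 12, so P(defective|working moved) = 7/12
By total probability: P(defective) = 4/5*2/3 + 1/5*7/12 = 13/20

13/20


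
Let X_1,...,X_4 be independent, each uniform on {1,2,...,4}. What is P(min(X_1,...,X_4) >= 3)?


P(min >= 3) = P(all X_i >= 3) = (P(X_1 >= 3))^4
= (2/4)^4 = (1/2)^4 = 1/16

1/16


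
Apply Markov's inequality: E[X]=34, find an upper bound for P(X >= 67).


Markov: P(X >= a) <= E[X]/a
P(X >= 67) <= 34/67

34/67


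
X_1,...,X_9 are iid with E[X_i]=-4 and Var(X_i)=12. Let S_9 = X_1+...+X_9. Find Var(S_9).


By independence, Var(S_n) = n*Var(X_1) = 9*12 = 108

108


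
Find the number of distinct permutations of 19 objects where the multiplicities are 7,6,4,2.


19! = 121645100408832000
Denominator: 7!=5040 * 6!=720 * 4!=24 * 2!=2
Coefficient = 121645100408832000 / 174182400 = 698377680

698377680


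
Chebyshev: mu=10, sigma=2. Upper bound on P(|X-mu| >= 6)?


k = 6/2 = 3
Chebyshev: P(|X-mu| >= k*sigma) <= 1/k^2 = 1/3^2 = 1/9

1/9


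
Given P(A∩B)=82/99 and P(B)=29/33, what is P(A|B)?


P(A|B) = P(A∩B)/P(B) = (82/99)/(87/99) = 82/87

82/87


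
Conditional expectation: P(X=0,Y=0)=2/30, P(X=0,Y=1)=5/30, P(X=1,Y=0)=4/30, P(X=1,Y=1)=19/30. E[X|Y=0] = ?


P(Y=0) = 6/30
E[X|Y=0] = (0*2 + 1*4)/6 = 4/6 = 2/3

2/3


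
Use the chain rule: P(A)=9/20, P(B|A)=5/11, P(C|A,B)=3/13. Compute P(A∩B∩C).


P(A∩B∩C) = P(A) * P(B|A) * P(C|A∩B)
= 9/20 * 5/11 * 3/13
= 9/44 * 3/13 = 27/572

27/572


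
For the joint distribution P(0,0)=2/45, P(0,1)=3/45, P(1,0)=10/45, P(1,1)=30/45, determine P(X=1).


P(X=1) = P(1,0)+P(1,1) = 10/45 + 30/45 = 40/45 = 8/9

8/9


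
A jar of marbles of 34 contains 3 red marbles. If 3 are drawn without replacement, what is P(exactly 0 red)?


P(X=0) = C(3,0)*C(31,3) / C(34,3)
= 1*4495 / 5984
= 4495/5984

4495/5984


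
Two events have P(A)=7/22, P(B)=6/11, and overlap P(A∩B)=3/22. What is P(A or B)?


P(A∪B) = P(A) + P(B) - P(A∩B)
= 7/22 + 6/11 - 3/22 = 8/11

8/11


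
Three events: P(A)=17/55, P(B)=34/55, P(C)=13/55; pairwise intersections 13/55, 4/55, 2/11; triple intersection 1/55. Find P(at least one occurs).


P(A∪B∪C) = P(A)+P(B)+P(C) - P(AB)-P(AC)-P(BC) + P(ABC)
= 17/55+34/55+13/55 - 13/55-4/55-2/11 + 1/55
= 38/55

38/55


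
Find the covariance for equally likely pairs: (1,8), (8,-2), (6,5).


E[X]=5, E[Y]=11/3, E[XY]=22/3
Cov(X,Y) = E[XY] - E[X]E[Y] = 22/3 - 5*11/3 = -11

-11


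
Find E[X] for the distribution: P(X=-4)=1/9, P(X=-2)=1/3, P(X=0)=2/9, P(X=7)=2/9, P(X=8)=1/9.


E[X] = sum(x * P(x))
= -4*1/9 - 2*1/3 + 0*2/9 + 7*2/9 + 8*1/9
= 4/3

4/3


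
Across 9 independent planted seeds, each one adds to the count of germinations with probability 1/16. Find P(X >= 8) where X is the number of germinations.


P(X>=8) = P(X=8) + P(X=9)
= 135/68719476736 + 1/68719476736
= 17/8589934592

17/8589934592


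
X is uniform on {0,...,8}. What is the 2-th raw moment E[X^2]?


E[X^2] = (1/9) * sum(x^2 for x=0..8)
= 204/9 = 68/3

68/3


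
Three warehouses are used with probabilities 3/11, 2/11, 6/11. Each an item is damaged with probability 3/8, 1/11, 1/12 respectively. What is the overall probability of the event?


P(A) = P(A|B1)P(B1) + P(A|B2)P(B2) + P(A|B3)P(B3)
= 3/8*3/11 + 1/11*2/11 + 1/12*6/11
= 9/88 + 2/121 + 1/22 = 159/968

159/968


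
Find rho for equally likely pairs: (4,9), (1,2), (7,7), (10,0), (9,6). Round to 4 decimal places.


Cov(X,Y) = -1.5600, Var(X) = 10.9600, Var(Y) = 10.9600
rho = Cov/(sqrt(VarX)*sqrt(VarY)) = -0.1423

-0.1423


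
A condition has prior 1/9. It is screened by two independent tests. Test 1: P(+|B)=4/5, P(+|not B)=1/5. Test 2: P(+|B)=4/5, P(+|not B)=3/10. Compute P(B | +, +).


After test 1: P(+) = 4/5*1/9 + 1/5*8/9 = 4/15
P(B|+) = (4/45)/(4/15) = 1/3
After test 2 (use post1 as new prior): P(+) = 4/5*1/3 + 3/10*2/3 = 7/15
P(B|+,+) = (4/15)/(7/15) = 4/7

4/7


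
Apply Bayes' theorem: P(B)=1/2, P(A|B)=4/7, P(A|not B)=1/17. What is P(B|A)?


P(A) = P(A|B)P(B) + P(A|B')P(B') = 4/7*1/2 + 1/17*1/2 = 75/238
P(B|A) = P(A|B)P(B)/P(A) = (2/7)/(75/238) = 68/75

68/75


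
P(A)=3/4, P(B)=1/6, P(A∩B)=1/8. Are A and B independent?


P(A)*P(B) = 3/4*1/6 = 1/8
P(A∩B) = 1/8, which equals P(A)P(B), so independent

Yes, A and B are independent


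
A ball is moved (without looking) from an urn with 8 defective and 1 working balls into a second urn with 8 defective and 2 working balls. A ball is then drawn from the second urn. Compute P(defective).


P(transfer defective) = 8/9; P(transfer working) = 1/9
If defective transferred: Urn II has 9 defective of 11, so P(defective|defective moved) = 9/11
If working transferred: Urn II has 8 defective of 11, so P(defective|working moved) = 8/11
By total probability: P(defective) = 8/9*9/11 + 1/9*8/11 = 80/99

80/99


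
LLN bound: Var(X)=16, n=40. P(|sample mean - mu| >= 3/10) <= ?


Var(Xbar) = Var(X)/n = 16/40
Chebyshev: P(|Xbar-mu| >= 3/10) <= Var(Xbar)/(3/10)^2 = (2/5)/(9/100) = 40/9
Bound exceeds 1, so trivial bound: 1

1


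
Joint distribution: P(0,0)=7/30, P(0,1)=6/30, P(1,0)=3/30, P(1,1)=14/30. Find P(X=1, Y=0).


Read from table: P(X=1, Y=0) = 3/30 = 1/10

1/10


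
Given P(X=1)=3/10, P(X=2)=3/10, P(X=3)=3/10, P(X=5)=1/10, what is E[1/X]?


E[1/X] = sum(g(x)*P(x))
= 1*3/10 + 1/2*3/10 + 1/3*3/10 + 1/5*1/10
= 57/100

57/100


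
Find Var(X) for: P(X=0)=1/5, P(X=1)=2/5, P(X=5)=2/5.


E[X] = 12/5, E[X^2] = 52/5
Var(X) = E[X^2] - (E[X])^2 = 52/5 - (12/5)^2 = 116/25

116/25


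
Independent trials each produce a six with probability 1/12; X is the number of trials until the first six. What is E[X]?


For geometric (trials until first success), E[X] = 1/p = 1/(1/12) = 12

12


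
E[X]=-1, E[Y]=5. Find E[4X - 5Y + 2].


E[4X - 5Y + 2] = 4*E[X] - 5*E[Y] + 2
= (4)*(-1) + (-5)*(5) + (2)
= -4 - 25 + 2 = -27

-27


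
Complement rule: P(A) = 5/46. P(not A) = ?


P(A') = 1 - P(A) = 1 - 5/46 = 41/46

41/46


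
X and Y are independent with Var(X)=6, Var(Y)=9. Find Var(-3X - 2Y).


Independence => Cov(X,Y)=0
Var(-3X - 2Y) = (-3)^2*Var(X) + (-2)^2*Var(Y)
= 9*6 + 4*9 = 90

90


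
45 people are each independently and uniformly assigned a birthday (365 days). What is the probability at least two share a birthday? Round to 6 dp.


P(all different) = prod((365-i)/365 for i=0..44) = 0.059024
P(at least one match) = 1 - 0.059024 = 0.940976

0.940976


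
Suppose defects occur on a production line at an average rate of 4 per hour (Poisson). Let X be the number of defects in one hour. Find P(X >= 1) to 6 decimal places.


P(X>=1) = 1 - P(X<=0) = 1 - (e^(-4)*4^0/0!)
≈ 1 - 0.0183156389 = 0.9816843611
≈ 0.981684

0.981684


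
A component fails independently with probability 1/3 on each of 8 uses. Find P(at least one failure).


P(at least one) = 1 - P(none)
P(none) = (1 - 1/3)^8 = (2/3)^8 = 256/6561
P(at least one) = 1 - 256/6561 = 6305/6561

6305/6561


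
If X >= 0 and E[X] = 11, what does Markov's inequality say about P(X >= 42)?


Markov: P(X >= a) <= E[X]/a
P(X >= 42) <= 11/42

11/42


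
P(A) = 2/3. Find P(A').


P(A') = 1 - P(A) = 1 - 2/3 = 1/3

1/3


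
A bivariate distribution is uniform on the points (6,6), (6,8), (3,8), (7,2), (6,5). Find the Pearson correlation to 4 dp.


Cov(X,Y) = -2.0800, Var(X) = 1.8400, Var(Y) = 4.9600
rho = Cov/(sqrt(VarX)*sqrt(VarY)) = -0.6885

-0.6885


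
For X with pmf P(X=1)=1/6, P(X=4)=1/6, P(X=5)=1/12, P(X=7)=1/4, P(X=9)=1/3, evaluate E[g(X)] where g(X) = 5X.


E[5X] = sum(g(x)*P(x))
= 5*1/6 + 20*1/6 + 25*1/12 + 35*1/4 + 45*1/3
= 30

30


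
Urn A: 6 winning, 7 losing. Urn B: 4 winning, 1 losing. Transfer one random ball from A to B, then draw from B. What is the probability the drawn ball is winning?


P(transfer winning) = 6/13; P(transfer losing) = 7/13
If winning transferred: Urn II has 5 winning of 6, so P(winning|winning moved) = 5/6
If losing transferred: Urn II has 4 winning of 6, so P(winning|losing moved) = 2/3
By total probability: P(winning) = 6/13*5/6 + 7/13*2/3 = 29/39

29/39


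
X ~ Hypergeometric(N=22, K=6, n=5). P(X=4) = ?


P(X=4) = C(6,4)*C(16,1) / C(22,5)
= 15*16 / 26334
= 240/26334 = 40/4389

40/4389


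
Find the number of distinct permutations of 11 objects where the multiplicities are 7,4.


11! = 39916800
Denominator: 7!=5040 * 4!=24
Coefficient = 39916800 / 120960 = 330

330


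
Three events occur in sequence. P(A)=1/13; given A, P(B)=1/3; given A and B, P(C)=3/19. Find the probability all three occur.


P(A∩B∩C) = P(A) * P(B|A) * P(C|A∩B)
= 1/13 * 1/3 * 3/19
= 1/39 * 3/19 = 1/247

1/247


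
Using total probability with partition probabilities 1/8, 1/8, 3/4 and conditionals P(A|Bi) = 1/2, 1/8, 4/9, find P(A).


P(A) = P(A|B1)P(B1) + P(A|B2)P(B2) + P(A|B3)P(B3)
= 1/2*1/8 + 1/8*1/8 + 4/9*3/4
= 1/16 + 1/64 + 1/3 = 79/192

79/192


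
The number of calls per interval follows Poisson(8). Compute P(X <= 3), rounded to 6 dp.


P(X<=3) = e^(-8)*8^0/0! + e^(-8)*8^1/1! + e^(-8)*8^2/2! + e^(-8)*8^3/3!
≈ 0.0003354626 + 0.0026837010 + 0.0107348041 + 0.0286261442
= 0.0423801119
≈ 0.042380

0.042380


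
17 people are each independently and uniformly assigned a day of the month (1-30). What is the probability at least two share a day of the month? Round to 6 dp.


P(all different) = prod((30-i)/30 for i=0..16) = 0.003299
P(at least one match) = 1 - 0.003299 = 0.996701

0.996701


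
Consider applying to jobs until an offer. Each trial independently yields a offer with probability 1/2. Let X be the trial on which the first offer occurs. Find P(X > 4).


P(X > 4) = P(first 4 trials all fail) = (1-p)^4 = (1/2)^4 = 1/16

1/16


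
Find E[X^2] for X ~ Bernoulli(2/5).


For Bernoulli: X in {0,1}
E[X^2] = 0^2*(1-2/5) + 1^2*2/5 = 2/5

2/5


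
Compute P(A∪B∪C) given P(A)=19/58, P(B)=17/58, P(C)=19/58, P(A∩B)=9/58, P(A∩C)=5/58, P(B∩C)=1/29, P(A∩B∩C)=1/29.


P(A∪B∪C) = P(A)+P(B)+P(C) - P(AB)-P(AC)-P(BC) + P(ABC)
= 19/58+17/58+19/58 - 9/58-5/58-1/29 + 1/29
= 41/58

41/58


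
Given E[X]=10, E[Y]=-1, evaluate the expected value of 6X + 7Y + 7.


E[6X + 7Y + 7] = 6*E[X] + 7*E[Y] + 7
= (6)*(10) + (7)*(-1) + (7)
= 60 - 7 + 7 = 60

60


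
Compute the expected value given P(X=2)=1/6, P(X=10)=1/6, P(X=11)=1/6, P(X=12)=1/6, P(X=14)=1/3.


E[X] = sum(x * P(x))
= 2*1/6 + 10*1/6 + 11*1/6 + 12*1/6 + 14*1/3
= 21/2

21/2


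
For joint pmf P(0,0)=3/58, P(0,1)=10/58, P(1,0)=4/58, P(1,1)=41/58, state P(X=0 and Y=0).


Read from table: P(X=0, Y=0) = 3/58

3/58


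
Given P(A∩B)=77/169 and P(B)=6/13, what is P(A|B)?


P(A|B) = P(A∩B)/P(B) = (77/169)/(78/169) = 77/78

77/78


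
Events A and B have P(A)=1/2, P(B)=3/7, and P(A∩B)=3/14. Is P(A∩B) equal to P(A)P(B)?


P(A)*P(B) = 1/2*3/7 = 3/14
P(A∩B) = 3/14, which equals P(A)P(B), so independent

Yes, A and B are independent


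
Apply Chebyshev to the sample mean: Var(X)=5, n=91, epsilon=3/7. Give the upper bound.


Var(Xbar) = Var(X)/n = 5/91
Chebyshev: P(|Xbar-mu| >= 3/7) <= Var(Xbar)/(3/7)^2 = (5/91)/(9/49) = 35/117

35/117


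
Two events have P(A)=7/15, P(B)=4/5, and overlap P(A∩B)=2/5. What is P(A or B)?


P(A∪B) = P(A) + P(B) - P(A∩B)
= 7/15 + 4/5 - 2/5 = 13/15

13/15


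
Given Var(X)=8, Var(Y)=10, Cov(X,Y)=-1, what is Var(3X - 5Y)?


Var(3X - 5Y) = 3^2*Var(X) + (-5)^2*Var(Y) + 2*3*(-5)*Cov(X,Y)
= 9*8 + 25*10 - 30*(-1)
= 72 + 250 + 30 = 352

352


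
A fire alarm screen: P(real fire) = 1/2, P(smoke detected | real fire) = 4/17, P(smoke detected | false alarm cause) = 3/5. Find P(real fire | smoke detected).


P(A) = P(A|B)P(B) + P(A|B')P(B') = 4/17*1/2 + 3/5*1/2 = 71/170
P(B|A) = P(A|B)P(B)/P(A) = (2/17)/(71/170) = 20/71

20/71


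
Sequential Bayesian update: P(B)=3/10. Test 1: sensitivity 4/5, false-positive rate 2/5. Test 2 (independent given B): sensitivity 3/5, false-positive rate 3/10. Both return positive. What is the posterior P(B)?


After test 1: P(+) = 4/5*3/10 + 2/5*7/10 = 13/25
P(B|+) = (6/25)/(13/25) = 6/13
After test 2 (use post1 as new prior): P(+) = 3/5*6/13 + 3/10*7/13 = 57/130
P(B|+,+) = (18/65)/(57/130) = 12/19

12/19


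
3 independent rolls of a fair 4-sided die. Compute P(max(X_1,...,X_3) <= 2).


P(max <= 2) = P(all X_i <= 2) = (P(X_1 <= 2))^3
= (2/4)^3 = (1/2)^3 = 1/8

1/8


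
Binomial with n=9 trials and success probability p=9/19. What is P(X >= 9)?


P(X>=9) = P(X=9)
= 387420489/322687697779
= 387420489/322687697779

387420489/322687697779


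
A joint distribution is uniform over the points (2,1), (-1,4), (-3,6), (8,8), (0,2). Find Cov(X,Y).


E[X]=6/5, E[Y]=21/5, E[XY]=44/5
Cov(X,Y) = E[XY] - E[X]E[Y] = 44/5 - 6/5*21/5 = 94/25

94/25


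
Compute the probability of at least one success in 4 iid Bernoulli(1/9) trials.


P(at least one) = 1 - P(none)
P(none) = (1 - 1/9)^4 = (8/9)^4 = 4096/6561
P(at least one) = 1 - 4096/6561 = 2465/6561

2465/6561


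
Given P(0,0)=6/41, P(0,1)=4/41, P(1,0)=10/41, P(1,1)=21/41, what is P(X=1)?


P(X=1) = P(1,0)+P(1,1) = 10/41 + 21/41 = 31/41

31/41


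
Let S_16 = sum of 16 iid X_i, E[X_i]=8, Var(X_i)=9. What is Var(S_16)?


By independence, Var(S_n) = n*Var(X_1) = 16*9 = 144

144


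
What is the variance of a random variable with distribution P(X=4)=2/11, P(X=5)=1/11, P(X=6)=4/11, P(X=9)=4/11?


E[X] = 73/11, E[X^2] = 525/11
Var(X) = E[X^2] - (E[X])^2 = 525/11 - (73/11)^2 = 446/121

446/121


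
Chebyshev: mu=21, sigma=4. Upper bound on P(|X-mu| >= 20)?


k = 20/4 = 5
Chebyshev: P(|X-mu| >= k*sigma) <= 1/k^2 = 1/5^2 = 1/25

1/25


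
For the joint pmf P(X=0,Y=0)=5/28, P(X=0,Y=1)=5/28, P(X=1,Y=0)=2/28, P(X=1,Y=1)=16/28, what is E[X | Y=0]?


P(Y=0) = 7/28
E[X|Y=0] = (0*5 + 1*2)/7 = 2/7

2/7


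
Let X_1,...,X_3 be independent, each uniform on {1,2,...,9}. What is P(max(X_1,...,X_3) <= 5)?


P(max <= 5) = P(all X_i <= 5) = (P(X_1 <= 5))^3
= (5/9)^3 = 125/729

125/729


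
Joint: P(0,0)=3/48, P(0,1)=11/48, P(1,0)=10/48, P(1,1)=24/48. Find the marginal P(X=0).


P(X=0) = P(0,0)+P(0,1) = 3/48 + 11/48 = 14/48 = 7/24

7/24


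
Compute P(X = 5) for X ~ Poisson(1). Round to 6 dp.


P(X=5) = e^(-1) * 1^5 / 5!
≈ 0.3678794412 * 1 / 120
≈ 0.003066

0.003066


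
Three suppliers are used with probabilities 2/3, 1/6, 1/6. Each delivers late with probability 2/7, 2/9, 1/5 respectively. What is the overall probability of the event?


P(A) = P(A|B1)P(B1) + P(A|B2)P(B2) + P(A|B3)P(B3)
= 2/7*2/3 + 2/9*1/6 + 1/5*1/6
= 4/21 + 1/27 + 1/30 = 493/1890

493/1890


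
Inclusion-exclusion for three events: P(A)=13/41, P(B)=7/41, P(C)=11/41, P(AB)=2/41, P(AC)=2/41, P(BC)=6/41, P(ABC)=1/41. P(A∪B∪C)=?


P(A∪B∪C) = P(A)+P(B)+P(C) - P(AB)-P(AC)-P(BC) + P(ABC)
= 13/41+7/41+11/41 - 2/41-2/41-6/41 + 1/41
= 22/41

22/41


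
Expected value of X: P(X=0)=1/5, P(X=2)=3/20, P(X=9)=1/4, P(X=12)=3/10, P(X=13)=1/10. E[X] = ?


E[X] = sum(x * P(x))
= 0*1/5 + 2*3/20 + 9*1/4 + 12*3/10 + 13*1/10
= 149/20

149/20


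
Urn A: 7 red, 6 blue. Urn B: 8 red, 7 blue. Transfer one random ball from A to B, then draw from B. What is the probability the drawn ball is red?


P(transfer red) = 7/13; P(transfer blue) = 6/13
If red transferred: Urn II has 9 red of 16, so P(red|red moved) = 9/16
If blue transferred: Urn II has 8 red of 16, so P(red|blue moved) = 1/2
By total probability: P(red) = 7/13*9/16 + 6/13*1/2 = 111/208

111/208


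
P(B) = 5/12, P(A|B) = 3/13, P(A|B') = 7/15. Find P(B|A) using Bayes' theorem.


P(A) = P(A|B)P(B) + P(A|B')P(B') = 3/13*5/12 + 7/15*7/12 = 431/1170
P(B|A) = P(A|B)P(B)/P(A) = (5/52)/(431/1170) = 225/862

225/862


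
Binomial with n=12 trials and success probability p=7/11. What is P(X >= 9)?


P(X>=9) = P(X=9) + P(X=10) + P(X=11) + P(X=12)
= 51652616960/285311670611 + 27117623904/285311670611 + 94911683664/3138428376721 + 13841287201/3138428376721
= 88656874579/285311670611

88656874579/285311670611


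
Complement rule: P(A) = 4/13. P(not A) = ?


P(A') = 1 - P(A) = 1 - 4/13 = 9/13

9/13


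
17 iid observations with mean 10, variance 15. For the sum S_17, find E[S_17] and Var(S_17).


E[S_n] = n*mu = 17*10 = 170
Var(S_n) = n*sigma^2 = 17*15 = 255

E[S_17]=170, Var(S_17)=255


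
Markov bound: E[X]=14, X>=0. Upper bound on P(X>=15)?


Markov: P(X >= a) <= E[X]/a
P(X >= 15) <= 14/15

14/15


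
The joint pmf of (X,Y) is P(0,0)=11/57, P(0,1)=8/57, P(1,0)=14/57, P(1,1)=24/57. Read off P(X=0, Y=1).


Read from table: P(X=0, Y=1) = 8/57

8/57


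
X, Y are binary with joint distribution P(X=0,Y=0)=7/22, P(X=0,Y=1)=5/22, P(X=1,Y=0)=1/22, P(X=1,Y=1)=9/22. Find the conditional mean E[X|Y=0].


P(Y=0) = 8/22
E[X|Y=0] = (0*7 + 1*1)/8 = 1/8

1/8


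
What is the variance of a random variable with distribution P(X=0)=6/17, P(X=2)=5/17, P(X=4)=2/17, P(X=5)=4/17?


E[X] = 38/17, E[X^2] = 152/17
Var(X) = E[X^2] - (E[X])^2 = 152/17 - (38/17)^2 = 1140/289

1140/289


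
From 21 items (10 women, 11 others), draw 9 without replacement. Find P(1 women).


P(X=1) = C(10,1)*C(11,8) / C(21,9)
= 10*165 / 293930
= 1650/293930 = 165/29393

165/29393


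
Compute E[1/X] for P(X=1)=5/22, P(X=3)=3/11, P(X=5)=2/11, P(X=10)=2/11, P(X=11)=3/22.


E[1/X] = sum(g(x)*P(x))
= 1*5/22 + 1/3*3/11 + 1/5*2/11 + 1/10*2/11 + 1/11*3/22
= 233/605

233/605


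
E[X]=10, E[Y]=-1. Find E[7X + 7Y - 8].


E[7X + 7Y - 8] = 7*E[X] + 7*E[Y] - 8
= (7)*(10) + (7)*(-1) + (-8)
= 70 - 7 - 8 = 55

55


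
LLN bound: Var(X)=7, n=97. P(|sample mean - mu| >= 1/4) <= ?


Var(Xbar) = Var(X)/n = 7/97
Chebyshev: P(|Xbar-mu| >= 1/4) <= Var(Xbar)/(1/4)^2 = (7/97)/(1/16) = 112/97
Bound exceeds 1, so trivial bound: 1

1


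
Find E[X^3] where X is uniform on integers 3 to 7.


E[X^3] = (1/5) * sum(x^3 for x=3..7)
= 775/5 = 155

155


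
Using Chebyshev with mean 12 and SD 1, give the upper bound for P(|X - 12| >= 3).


k = 3/1 = 3
Chebyshev: P(|X-mu| >= k*sigma) <= 1/k^2 = 1/3^2 = 1/9

1/9


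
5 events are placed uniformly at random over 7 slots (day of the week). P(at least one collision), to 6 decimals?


P(all different) = prod((7-i)/7 for i=0..4) = 0.149938
P(at least one match) = 1 - 0.149938 = 0.850062

0.850062


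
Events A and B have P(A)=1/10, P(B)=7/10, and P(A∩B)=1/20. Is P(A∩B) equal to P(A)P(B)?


P(A)*P(B) = 1/10*7/10 = 7/100
P(A∩B) = 1/20 != 7/100, so not independent

No, A and B are not independent


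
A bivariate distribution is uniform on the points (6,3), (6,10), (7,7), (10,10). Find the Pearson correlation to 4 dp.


Cov(X,Y) = 2.3750, Var(X) = 2.6875, Var(Y) = 8.2500
rho = Cov/(sqrt(VarX)*sqrt(VarY)) = 0.5044

0.5044


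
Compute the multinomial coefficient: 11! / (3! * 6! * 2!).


11! = 39916800
Denominator: 3!=6 * 6!=720 * 2!=2
Coefficient = 39916800 / 8640 = 4620

4620


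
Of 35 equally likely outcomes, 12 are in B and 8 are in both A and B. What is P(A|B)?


P(A|B) = P(A∩B)/P(B) = (8/35)/(12/35) = 8/12 = 2/3

2/3


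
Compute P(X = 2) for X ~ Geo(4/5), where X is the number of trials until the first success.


P(X=2) = (1-p)^1 * p = (1/5)^1 * 4/5
= 1/5 * 4/5 = 4/25

4/25


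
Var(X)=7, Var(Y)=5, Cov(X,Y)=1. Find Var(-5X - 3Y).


Var(-5X - 3Y) = (-5)^2*Var(X) + (-3)^2*Var(Y) + 2*(-5)*(-3)*Cov(X,Y)
= 25*7 + 9*5 + 30*1
= 175 + 45 + 30 = 250

250


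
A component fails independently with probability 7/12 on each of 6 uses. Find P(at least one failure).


P(at least one) = 1 - P(none)
P(none) = (1 - 7/12)^6 = (5/12)^6 = 15625/2985984
P(at least one) = 1 - 15625/2985984 = 2970359/2985984

2970359/2985984


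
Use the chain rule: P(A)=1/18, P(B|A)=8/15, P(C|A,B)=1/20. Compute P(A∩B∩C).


P(A∩B∩C) = P(A) * P(B|A) * P(C|A∩B)
= 1/18 * 8/15 * 1/20
= 4/135 * 1/20 = 1/675

1/675


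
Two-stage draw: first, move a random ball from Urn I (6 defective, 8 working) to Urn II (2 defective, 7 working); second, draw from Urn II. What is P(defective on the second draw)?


P(transfer defective) = 6/14 = 3/7; P(transfer working) = 4/7
If defective transferred: Urn II has 3 defective of 10, so P(defective|defective moved) = 3/10
If working transferred: Urn II has 2 defective of 10, so P(defective|working moved) = 1/5
By total probability: P(defective) = 3/7*3/10 + 4/7*1/5 = 17/70

17/70


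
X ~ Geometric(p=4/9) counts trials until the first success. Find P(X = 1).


P(X=1) = (1-p)^0 * p = (5/9)^0 * 4/9
= 1 * 4/9 = 4/9

4/9


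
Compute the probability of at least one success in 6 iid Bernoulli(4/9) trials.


P(at least one) = 1 - P(none)
P(none) = (1 - 4/9)^6 = (5/9)^6 = 15625/531441
P(at least one) = 1 - 15625/531441 = 515816/531441

515816/531441


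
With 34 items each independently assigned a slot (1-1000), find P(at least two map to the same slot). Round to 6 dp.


P(all different) = prod((1000-i)/1000 for i=0..33) = 0.567014
P(at least one match) = 1 - 0.567014 = 0.432986

0.432986


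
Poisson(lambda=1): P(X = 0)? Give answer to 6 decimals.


P(X=0) = e^(-1) * 1^0 / 0!
≈ 0.3678794412 * 1 / 1
≈ 0.367879

0.367879


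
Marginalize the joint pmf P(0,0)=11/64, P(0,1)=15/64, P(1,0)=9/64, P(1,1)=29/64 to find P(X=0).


P(X=0) = P(0,0)+P(0,1) = 11/64 + 15/64 = 26/64 = 13/32

13/32


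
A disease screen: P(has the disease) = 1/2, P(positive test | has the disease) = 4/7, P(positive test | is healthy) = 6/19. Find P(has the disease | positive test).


P(A) = P(A|B)P(B) + P(A|B')P(B') = 4/7*1/2 + 6/19*1/2 = 59/133
P(B|A) = P(A|B)P(B)/P(A) = (2/7)/(59/133) = 38/59

38/59


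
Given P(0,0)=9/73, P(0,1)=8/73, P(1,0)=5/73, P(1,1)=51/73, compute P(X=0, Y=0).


Read from table: P(X=0, Y=0) = 9/73

9/73


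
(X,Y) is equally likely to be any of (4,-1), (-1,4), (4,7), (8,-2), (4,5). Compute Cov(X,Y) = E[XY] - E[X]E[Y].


E[X]=19/5, E[Y]=13/5, E[XY]=24/5
Cov(X,Y) = E[XY] - E[X]E[Y] = 24/5 - 19/5*13/5 = -127/25

-127/25


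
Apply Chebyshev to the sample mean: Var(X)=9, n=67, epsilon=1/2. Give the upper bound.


Var(Xbar) = Var(X)/n = 9/67
Chebyshev: P(|Xbar-mu| >= 1/2) <= Var(Xbar)/(1/2)^2 = (9/67)/(1/4) = 36/67

36/67


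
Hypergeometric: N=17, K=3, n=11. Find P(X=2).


P(X=2) = C(3,2)*C(14,9) / C(17,11)
= 3*2002 / 12376
= 6006/12376 = 33/68

33/68


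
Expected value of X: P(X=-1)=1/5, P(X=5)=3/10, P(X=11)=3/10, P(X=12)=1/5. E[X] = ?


E[X] = sum(x * P(x))
= -1*1/5 + 5*3/10 + 11*3/10 + 12*1/5
= 7

7


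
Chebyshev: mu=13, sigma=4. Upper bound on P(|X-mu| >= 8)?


k = 8/4 = 2
Chebyshev: P(|X-mu| >= k*sigma) <= 1/k^2 = 1/2^2 = 1/4

1/4


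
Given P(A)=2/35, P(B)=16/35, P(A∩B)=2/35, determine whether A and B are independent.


P(A)*P(B) = 2/35*16/35 = 32/1225
P(A∩B) = 2/35 != 32/1225, so not independent

No, A and B are not independent


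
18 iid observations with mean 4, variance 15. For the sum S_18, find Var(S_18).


By independence, Var(S_n) = n*Var(X_1) = 18*15 = 270

270


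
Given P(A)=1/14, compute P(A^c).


P(A') = 1 - P(A) = 1 - 1/14 = 13/14

13/14


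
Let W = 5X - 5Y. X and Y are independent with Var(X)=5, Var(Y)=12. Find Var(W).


Independence => Cov(X,Y)=0
Var(5X - 5Y) = 5^2*Var(X) + (-5)^2*Var(Y)
= 25*5 + 25*12 = 425

425


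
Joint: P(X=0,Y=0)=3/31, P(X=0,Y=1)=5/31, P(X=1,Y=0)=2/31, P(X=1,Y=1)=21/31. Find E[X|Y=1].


P(Y=1) = 26/31
E[X|Y=1] = (0*5 + 1*21)/26 = 21/26

21/26


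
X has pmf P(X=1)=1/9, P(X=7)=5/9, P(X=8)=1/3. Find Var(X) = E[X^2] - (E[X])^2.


E[X] = 20/3, E[X^2] = 146/3
Var(X) = E[X^2] - (E[X])^2 = 146/3 - (20/3)^2 = 38/9

38/9


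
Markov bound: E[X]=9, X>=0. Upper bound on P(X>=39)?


Markov: P(X >= a) <= E[X]/a
P(X >= 39) <= 9/39 = 3/13

3/13


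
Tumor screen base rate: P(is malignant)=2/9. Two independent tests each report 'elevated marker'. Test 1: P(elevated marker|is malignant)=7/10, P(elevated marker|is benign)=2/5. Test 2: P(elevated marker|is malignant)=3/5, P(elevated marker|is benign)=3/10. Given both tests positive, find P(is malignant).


After test 1: P(+) = 7/10*2/9 + 2/5*7/9 = 7/15
P(B|+) = (7/45)/(7/15) = 1/3
After test 2 (use post1 as new prior): P(+) = 3/5*1/3 + 3/10*2/3 = 2/5
P(B|+,+) = (1/5)/(2/5) = 1/2

1/2


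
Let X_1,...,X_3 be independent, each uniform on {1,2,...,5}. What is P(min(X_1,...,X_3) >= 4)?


P(min >= 4) = P(all X_i >= 4) = (P(X_1 >= 4))^3
= (2/5)^3 = 8/125

8/125


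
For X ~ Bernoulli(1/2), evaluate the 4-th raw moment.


For Bernoulli: X in {0,1}
E[X^4] = 0^4*(1-1/2) + 1^4*1/2 = 1/2

1/2


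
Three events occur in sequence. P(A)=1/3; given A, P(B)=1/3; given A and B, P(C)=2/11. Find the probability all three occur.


P(A∩B∩C) = P(A) * P(B|A) * P(C|A∩B)
= 1/3 * 1/3 * 2/11
= 1/9 * 2/11 = 2/99

2/99


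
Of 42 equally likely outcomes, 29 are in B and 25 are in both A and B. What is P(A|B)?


P(A|B) = P(A∩B)/P(B) = (25/42)/(29/42) = 25/29

25/29


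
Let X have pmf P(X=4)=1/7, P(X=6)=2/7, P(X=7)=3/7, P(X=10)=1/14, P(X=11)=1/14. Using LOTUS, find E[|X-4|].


E[|X-4|] = sum(g(x)*P(x))
= 0*1/7 + 2*2/7 + 3*3/7 + 6*1/14 + 7*1/14
= 39/14

39/14


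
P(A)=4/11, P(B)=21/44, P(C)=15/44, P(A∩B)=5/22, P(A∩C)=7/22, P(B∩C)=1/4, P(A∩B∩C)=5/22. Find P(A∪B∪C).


P(A∪B∪C) = P(A)+P(B)+P(C) - P(AB)-P(AC)-P(BC) + P(ABC)
= 4/11+21/44+15/44 - 5/22-7/22-1/4 + 5/22
= 27/44

27/44


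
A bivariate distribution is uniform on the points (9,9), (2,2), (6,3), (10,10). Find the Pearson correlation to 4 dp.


Cov(X,Y) = 10.2500, Var(X) = 9.6875, Var(Y) = 12.5000
rho = Cov/(sqrt(VarX)*sqrt(VarY)) = 0.9315

0.9315


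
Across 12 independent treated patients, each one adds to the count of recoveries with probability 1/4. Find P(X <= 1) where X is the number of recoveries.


P(X<=1) = P(X=0) + P(X=1)
= 531441/16777216 + 531441/4194304
= 2657205/16777216

2657205/16777216


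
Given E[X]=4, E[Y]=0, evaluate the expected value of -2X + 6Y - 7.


E[-2X + 6Y - 7] = -2*E[X] + 6*E[Y] - 7
= (-2)*(4) + (6)*(0) + (-7)
= -8 + 0 - 7 = -15

-15


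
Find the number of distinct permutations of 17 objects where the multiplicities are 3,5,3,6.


17! = 355687428096000
Denominator: 3!=6 * 5!=120 * 3!=6 * 6!=720
Coefficient = 355687428096000 / 3110400 = 114354240

114354240


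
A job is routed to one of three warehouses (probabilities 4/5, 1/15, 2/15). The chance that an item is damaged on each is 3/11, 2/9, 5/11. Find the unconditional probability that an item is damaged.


P(A) = P(A|B1)P(B1) + P(A|B2)P(B2) + P(A|B3)P(B3)
= 3/11*4/5 + 2/9*1/15 + 5/11*2/15
= 12/55 + 2/135 + 2/33 = 436/1485

436/1485


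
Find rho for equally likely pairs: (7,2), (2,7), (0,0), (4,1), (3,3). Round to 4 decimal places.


Cov(X,Y) = -0.1200, Var(X) = 5.3600, Var(Y) = 5.8400
rho = Cov/(sqrt(VarX)*sqrt(VarY)) = -0.0214

-0.0214


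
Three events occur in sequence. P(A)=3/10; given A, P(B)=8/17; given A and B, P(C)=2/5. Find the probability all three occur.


P(A∩B∩C) = P(A) * P(B|A) * P(C|A∩B)
= 3/10 * 8/17 * 2/5
= 12/85 * 2/5 = 24/425

24/425


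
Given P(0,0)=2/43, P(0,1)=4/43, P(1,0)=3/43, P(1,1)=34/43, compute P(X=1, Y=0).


Read from table: P(X=1, Y=0) = 3/43

3/43


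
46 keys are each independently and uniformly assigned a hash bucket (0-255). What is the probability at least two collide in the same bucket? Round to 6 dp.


P(all different) = prod((256-i)/256 for i=0..45) = 0.013483
P(at least one match) = 1 - 0.013483 = 0.986517

0.986517


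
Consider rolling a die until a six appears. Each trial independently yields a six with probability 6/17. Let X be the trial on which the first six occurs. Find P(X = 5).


P(X=5) = (1-p)^4 * p = (11/17)^4 * 6/17
= 14641/83521 * 6/17 = 87846/1419857

87846/1419857


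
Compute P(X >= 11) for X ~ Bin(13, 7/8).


P(X>=11) = P(X=11) + P(X=12) + P(X=13)
= 77115742977/274877906944 + 179936733613/549755813888 + 96889010407/549755813888
= 215528614987/274877906944

215528614987/274877906944


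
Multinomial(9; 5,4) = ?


9! = 362880
Denominator: 5!=120 * 4!=24
Coefficient = 362880 / 2880 = 126

126


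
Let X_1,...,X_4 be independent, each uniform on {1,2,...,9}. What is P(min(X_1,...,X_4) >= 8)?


P(min >= 8) = P(all X_i >= 8) = (P(X_1 >= 8))^4
= (2/9)^4 = 16/6561

16/6561


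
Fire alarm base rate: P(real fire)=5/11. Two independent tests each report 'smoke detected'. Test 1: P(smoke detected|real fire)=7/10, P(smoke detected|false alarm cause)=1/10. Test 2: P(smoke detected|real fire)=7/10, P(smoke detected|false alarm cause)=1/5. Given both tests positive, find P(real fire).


After test 1: P(+) = 7/10*5/11 + 1/10*6/11 = 41/110
P(B|+) = (7/22)/(41/110) = 35/41
After test 2 (use post1 as new prior): P(+) = 7/10*35/41 + 1/5*6/41 = 257/410
P(B|+,+) = (49/82)/(257/410) = 245/257

245/257


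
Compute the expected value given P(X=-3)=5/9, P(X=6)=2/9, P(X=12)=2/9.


E[X] = sum(x * P(x))
= -3*5/9 + 6*2/9 + 12*2/9
= 7/3

7/3


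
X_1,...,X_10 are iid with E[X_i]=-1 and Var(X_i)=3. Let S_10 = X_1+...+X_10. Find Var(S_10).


By independence, Var(S_n) = n*Var(X_1) = 10*3 = 30

30


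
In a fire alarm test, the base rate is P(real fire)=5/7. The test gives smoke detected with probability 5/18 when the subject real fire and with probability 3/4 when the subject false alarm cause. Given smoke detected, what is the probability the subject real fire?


P(A) = P(A|B)P(B) + P(A|B')P(B') = 5/18*5/7 + 3/4*2/7 = 26/63
P(B|A) = P(A|B)P(B)/P(A) = (25/126)/(26/63) = 25/52

25/52


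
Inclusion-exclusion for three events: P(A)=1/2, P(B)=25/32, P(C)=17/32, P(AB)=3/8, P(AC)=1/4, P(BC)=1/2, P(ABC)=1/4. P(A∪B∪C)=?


P(A∪B∪C) = P(A)+P(B)+P(C) - P(AB)-P(AC)-P(BC) + P(ABC)
= 1/2+25/32+17/32 - 3/8-1/4-1/2 + 1/4
= 15/16

15/16


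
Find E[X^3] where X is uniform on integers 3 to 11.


E[X^3] = (1/9) * sum(x^3 for x=3..11)
= 4347/9 = 483

483


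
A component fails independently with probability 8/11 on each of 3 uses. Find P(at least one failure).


P(at least one) = 1 - P(none)
P(none) = (1 - 8/11)^3 = (3/11)^3 = 27/1331
P(at least one) = 1 - 27/1331 = 1304/1331

1304/1331


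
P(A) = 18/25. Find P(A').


P(A') = 1 - P(A) = 1 - 18/25 = 7/25

7/25


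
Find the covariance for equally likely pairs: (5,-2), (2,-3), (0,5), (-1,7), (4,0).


E[X]=2, E[Y]=7/5, E[XY]=-23/5
Cov(X,Y) = E[XY] - E[X]E[Y] = -23/5 - 2*7/5 = -37/5

-37/5


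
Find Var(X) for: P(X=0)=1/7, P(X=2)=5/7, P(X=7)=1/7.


E[X] = 17/7, E[X^2] = 69/7
Var(X) = E[X^2] - (E[X])^2 = 69/7 - (17/7)^2 = 194/49

194/49


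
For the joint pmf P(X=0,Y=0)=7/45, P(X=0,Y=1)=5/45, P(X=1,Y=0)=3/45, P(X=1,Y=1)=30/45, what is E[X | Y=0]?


P(Y=0) = 10/45
E[X|Y=0] = (0*7 + 1*3)/10 = 3/10

3/10


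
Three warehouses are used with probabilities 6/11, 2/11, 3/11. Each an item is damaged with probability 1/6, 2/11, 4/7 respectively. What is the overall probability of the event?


P(A) = P(A|B1)P(B1) + P(A|B2)P(B2) + P(A|B3)P(B3)
= 1/6*6/11 + 2/11*2/11 + 4/7*3/11
= 1/11 + 4/121 + 12/77 = 237/847

237/847
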